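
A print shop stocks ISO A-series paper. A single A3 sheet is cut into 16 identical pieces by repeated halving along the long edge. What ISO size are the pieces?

A7

16 = 2^4, so 4 halving steps.
A3 → A4 → … → A7 after 4 steps.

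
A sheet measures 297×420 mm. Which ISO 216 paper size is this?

Aspect ratio 420/297 ≈ 1.414 — close to the ISO √2 ≈ 1.414.
In the A-series (A0 area = 1 m²): A3 = 297 × 420 mm.

A3 (297 × 420 mm)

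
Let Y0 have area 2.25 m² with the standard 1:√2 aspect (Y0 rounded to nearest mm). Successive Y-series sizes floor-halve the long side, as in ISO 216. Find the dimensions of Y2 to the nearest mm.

630 × 892 mm

Let Y0's short side be w mm. w · w√2 = 2.25 m² = 2,250,000 mm², so w ≈ 1261.3 mm and w√2 ≈ 1783.8 mm → Y0 = 1261 × 1784 mm.
Y1: ⌊1784/2⌋ × 1261 = 892 × 1261 mm
Y2: ⌊1261/2⌋ × 892 = 630 × 892 mm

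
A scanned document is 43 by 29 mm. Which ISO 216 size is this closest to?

Aspect ratio 43/29 ≈ 1.483 (ISO target is √2 ≈ 1.414).
In the B-series (B0 = 1000 × 1414 mm): B10 = 31 × 44 mm.
Off by 3 mm total — nearest standard size.

B10 (31 × 44 mm)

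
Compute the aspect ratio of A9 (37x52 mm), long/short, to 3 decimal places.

52 / 37 = 1.405
ISO 216 targets √2 ≈ 1.414; the -0.009 deviation is from mm rounding.

1.405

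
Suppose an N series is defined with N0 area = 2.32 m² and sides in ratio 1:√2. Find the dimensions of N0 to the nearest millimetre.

Let the short side be w mm. Then w · w√2 = 2.32 m² = 2,320,000 mm².
w² = 2,320,000/√2, so w ≈ 1280.8 mm; long side = w√2 ≈ 1811.3 mm.

1281 × 1811 mm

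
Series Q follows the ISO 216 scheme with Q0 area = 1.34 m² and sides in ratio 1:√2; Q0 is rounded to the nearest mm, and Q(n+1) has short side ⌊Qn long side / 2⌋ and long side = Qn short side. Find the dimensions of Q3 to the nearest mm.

Let Q0's short side be w mm. w · w√2 = 1.34 m² = 1,340,000 mm², so w ≈ 973.4 mm and w√2 ≈ 1376.6 mm → Q0 = 973 × 1377 mm.
Q1: ⌊1377/2⌋ × 973 = 688 × 973 mm
Q2: ⌊973/2⌋ × 688 = 486 × 688 mm
Q3: ⌊688/2⌋ × 486 = 344 × 486 mm

344 × 486 mm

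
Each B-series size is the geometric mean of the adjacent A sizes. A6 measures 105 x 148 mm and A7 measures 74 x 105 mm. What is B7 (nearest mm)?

88 × 125 mm

Short side: √(105 · 74) = √7770 ≈ 88.1 → 88 mm
Long side: √(148 · 105) = √15540 ≈ 124.7 → 125 mm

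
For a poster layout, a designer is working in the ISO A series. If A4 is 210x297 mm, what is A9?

37 × 52 mm

A5: ⌊297/2⌋ × 210 = 148 × 210 mm
A6: ⌊210/2⌋ × 148 = 105 × 148 mm
A7: ⌊148/2⌋ × 105 = 74 × 105 mm
A8: ⌊105/2⌋ × 74 = 52 × 74 mm
A9: ⌊74/2⌋ × 52 = 37 × 52 mm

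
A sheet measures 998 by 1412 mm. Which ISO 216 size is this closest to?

Aspect ratio 1412/998 ≈ 1.415 — close to the ISO √2 ≈ 1.414.
In the B-series (B0 = 1000 × 1414 mm): B0 = 1000 × 1414 mm.
Off by 4 mm total — nearest standard size.

B0 (1000 × 1414 mm)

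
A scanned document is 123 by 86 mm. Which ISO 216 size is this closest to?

Aspect ratio 123/86 ≈ 1.430 (ISO target is √2 ≈ 1.414).
In the B-series (B0 = 1000 × 1414 mm): B7 = 88 × 125 mm.
Off by 4 mm total — nearest standard size.

B7 (88 × 125 mm)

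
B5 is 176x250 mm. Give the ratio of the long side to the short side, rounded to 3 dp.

250 / 176 = 1.420
ISO 216 targets √2 ≈ 1.414; the +0.006 deviation is from mm rounding.

1.420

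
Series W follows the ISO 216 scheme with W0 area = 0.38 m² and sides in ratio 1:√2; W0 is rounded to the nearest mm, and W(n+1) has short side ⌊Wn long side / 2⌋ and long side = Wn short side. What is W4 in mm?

Let W0's short side be w mm. w · w√2 = 0.38 m² = 380,000 mm², so w ≈ 518.4 mm and w√2 ≈ 733.1 mm → W0 = 518 × 733 mm.
W1: ⌊733/2⌋ × 518 = 366 × 518 mm
W2: ⌊518/2⌋ × 366 = 259 × 366 mm
W3: ⌊366/2⌋ × 259 = 183 × 259 mm
W4: ⌊259/2⌋ × 183 = 129 × 183 mm

129 × 183 mm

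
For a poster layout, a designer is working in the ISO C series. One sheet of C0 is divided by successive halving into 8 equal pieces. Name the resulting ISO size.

C3

8 = 2^3, so 3 halving steps.
C0 → C1 → … → C3 after 3 steps.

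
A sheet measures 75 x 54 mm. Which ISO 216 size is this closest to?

A8 (52 × 74 mm)

Aspect ratio 75/54 ≈ 1.389 (ISO target is √2 ≈ 1.414).
In the A-series (A0 area = 1 m²): A8 = 52 × 74 mm.
Off by 3 mm total — nearest standard size.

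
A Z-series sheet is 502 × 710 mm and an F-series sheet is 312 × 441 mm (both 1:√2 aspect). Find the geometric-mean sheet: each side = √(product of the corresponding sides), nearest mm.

Short side: √(502 · 312) = √156624 ≈ 395.8 → 396 mm
Long side: √(710 · 441) = √313110 ≈ 559.6 → 560 mm

396 × 560 mm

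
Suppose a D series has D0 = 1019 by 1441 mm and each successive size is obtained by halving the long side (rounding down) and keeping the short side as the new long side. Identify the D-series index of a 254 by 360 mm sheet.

D4

D0: 1019 × 1441 mm
D1: 720 × 1019 mm
D2: 509 × 720 mm
D3: 360 × 509 mm
D4: 254 × 360 mm
D5: 180 × 254 mm
→ matches D4.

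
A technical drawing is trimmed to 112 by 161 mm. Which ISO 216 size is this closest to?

Aspect ratio 161/112 ≈ 1.438 (ISO target is √2 ≈ 1.414).
In the C-series (envelope sizes, between A and B): C6 = 114 × 162 mm.
Off by 3 mm total — nearest standard size.

C6 (114 × 162 mm)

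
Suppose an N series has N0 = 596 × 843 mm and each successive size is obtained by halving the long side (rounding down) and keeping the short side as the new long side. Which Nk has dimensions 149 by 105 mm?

N0: 596 × 843 mm
N1: 421 × 596 mm
N2: 298 × 421 mm
N3: 210 × 298 mm
N4: 149 × 210 mm
N5: 105 × 149 mm
N6: 74 × 105 mm
→ matches N5.

N5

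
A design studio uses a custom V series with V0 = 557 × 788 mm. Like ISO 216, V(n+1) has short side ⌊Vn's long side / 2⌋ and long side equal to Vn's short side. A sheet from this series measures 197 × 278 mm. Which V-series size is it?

V0: 557 × 788 mm
V1: 394 × 557 mm
V2: 278 × 394 mm
V3: 197 × 278 mm
V4: 139 × 197 mm
→ matches V3.

V3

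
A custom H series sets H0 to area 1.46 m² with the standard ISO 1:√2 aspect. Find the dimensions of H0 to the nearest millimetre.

1016 × 1437 mm

Let the short side be w mm. Then w · w√2 = 1.46 m² = 1,460,000 mm².
w² = 1,460,000/√2, so w ≈ 1016.1 mm; long side = w√2 ≈ 1436.9 mm.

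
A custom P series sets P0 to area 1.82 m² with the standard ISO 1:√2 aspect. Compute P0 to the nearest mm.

1134 × 1604 mm

Let the short side be w mm. Then w · w√2 = 1.82 m² = 1,820,000 mm².
w² = 1,820,000/√2, so w ≈ 1134.4 mm; long side = w√2 ≈ 1604.3 mm.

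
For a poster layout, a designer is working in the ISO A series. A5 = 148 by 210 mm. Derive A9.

37 × 52 mm

A6: ⌊210/2⌋ × 148 = 105 × 148 mm
A7: ⌊148/2⌋ × 105 = 74 × 105 mm
A8: ⌊105/2⌋ × 74 = 52 × 74 mm
A9: ⌊74/2⌋ × 52 = 37 × 52 mm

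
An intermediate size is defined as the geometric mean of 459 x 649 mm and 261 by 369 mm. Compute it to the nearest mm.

346 × 489 mm

Short side: √(459 · 261) = √119799 ≈ 346.1 → 346 mm
Long side: √(649 · 369) = √239481 ≈ 489.4 → 489 mm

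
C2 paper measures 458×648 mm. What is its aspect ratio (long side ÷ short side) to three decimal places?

648 / 458 = 1.415
Matches √2 ≈ 1.414 — the ISO 216 defining ratio.

1.415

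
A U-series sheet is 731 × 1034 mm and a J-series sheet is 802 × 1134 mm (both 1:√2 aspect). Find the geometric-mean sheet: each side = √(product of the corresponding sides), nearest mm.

Short side: √(731 · 802) = √586262 ≈ 765.7 → 766 mm
Long side: √(1034 · 1134) = √1172556 ≈ 1082.8 → 1083 mm

766 × 1083 mm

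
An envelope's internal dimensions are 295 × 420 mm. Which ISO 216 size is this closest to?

A3 (297 × 420 mm)

Aspect ratio 420/295 ≈ 1.424 — close to the ISO √2 ≈ 1.414.
In the A-series (A0 area = 1 m²): A3 = 297 × 420 mm.
Off by 2 mm total — nearest standard size.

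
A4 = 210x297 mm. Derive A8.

52 × 74 mm

A5: ⌊297/2⌋ × 210 = 148 × 210 mm
A6: ⌊210/2⌋ × 148 = 105 × 148 mm
A7: ⌊148/2⌋ × 105 = 74 × 105 mm
A8: ⌊105/2⌋ × 74 = 52 × 74 mm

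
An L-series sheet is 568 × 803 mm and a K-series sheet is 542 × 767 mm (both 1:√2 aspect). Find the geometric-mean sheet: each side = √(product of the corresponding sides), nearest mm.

Short side: √(568 · 542) = √307856 ≈ 554.8 → 555 mm
Long side: √(803 · 767) = √615901 ≈ 784.8 → 785 mm

555 × 785 mm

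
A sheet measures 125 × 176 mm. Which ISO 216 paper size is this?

Aspect ratio 176/125 ≈ 1.408 — close to the ISO √2 ≈ 1.414.
In the B-series (B0 = 1000 × 1414 mm): B6 = 125 × 176 mm.

B6 (125 × 176 mm)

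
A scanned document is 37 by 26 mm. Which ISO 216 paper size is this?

A10 (26 × 37 mm)

Aspect ratio 37/26 ≈ 1.423 — close to the ISO √2 ≈ 1.414.
In the A-series (A0 area = 1 m²): A10 = 26 × 37 mm.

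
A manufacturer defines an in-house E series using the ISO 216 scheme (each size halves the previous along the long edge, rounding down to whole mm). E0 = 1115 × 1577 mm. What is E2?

557 × 788 mm

E1: ⌊1577/2⌋ × 1115 = 788 × 1115 mm
E2: ⌊1115/2⌋ × 788 = 557 × 788 mm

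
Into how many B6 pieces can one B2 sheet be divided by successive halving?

Each ISO step halves the sheet: 1 × B2 → 2 × B3 → 4 × B4 → 8 × B5 → …
From B2 to B6 is 4 halving steps: 2^4 = 16.

16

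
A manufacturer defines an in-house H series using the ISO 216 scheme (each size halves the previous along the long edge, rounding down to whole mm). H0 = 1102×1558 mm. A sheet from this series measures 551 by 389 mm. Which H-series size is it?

H3

H0: 1102 × 1558 mm
H1: 779 × 1102 mm
H2: 551 × 779 mm
H3: 389 × 551 mm
H4: 275 × 389 mm
→ matches H3.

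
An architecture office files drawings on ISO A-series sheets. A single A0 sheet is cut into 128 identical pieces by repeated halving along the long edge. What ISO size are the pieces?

A7

128 = 2^7, so 7 halving steps.
A0 → A1 → … → A7 after 7 steps.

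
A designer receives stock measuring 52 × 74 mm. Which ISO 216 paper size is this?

A8 (52 × 74 mm)

Aspect ratio 74/52 ≈ 1.423 — close to the ISO √2 ≈ 1.414.
In the A-series (A0 area = 1 m²): A8 = 52 × 74 mm.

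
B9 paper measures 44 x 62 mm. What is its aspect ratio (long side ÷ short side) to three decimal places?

62 / 44 = 1.409
ISO 216 targets √2 ≈ 1.414; the -0.005 deviation is from mm rounding.

1.409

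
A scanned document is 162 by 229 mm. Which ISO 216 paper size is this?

C5 (162 × 229 mm)

Aspect ratio 229/162 ≈ 1.414 — close to the ISO √2 ≈ 1.414.
In the C-series (envelope sizes, between A and B): C5 = 162 × 229 mm.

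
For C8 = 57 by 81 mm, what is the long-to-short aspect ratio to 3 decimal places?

81 / 57 = 1.421
ISO 216 targets √2 ≈ 1.414; the +0.007 deviation is from mm rounding.

1.421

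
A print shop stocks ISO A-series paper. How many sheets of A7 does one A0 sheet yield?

128

Each ISO step halves the sheet: 1 × A0 → 2 × A1 → 4 × A2 → 8 × A3 → …
From A0 to A7 is 7 halving steps: 2^7 = 128.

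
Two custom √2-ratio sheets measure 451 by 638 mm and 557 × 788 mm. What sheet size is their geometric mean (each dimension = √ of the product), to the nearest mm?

501 × 709 mm

Short side: √(451 · 557) = √251207 ≈ 501.2 → 501 mm
Long side: √(638 · 788) = √502744 ≈ 709.0 → 709 mm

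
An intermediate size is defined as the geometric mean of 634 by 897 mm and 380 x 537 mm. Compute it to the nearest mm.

Short side: √(634 · 380) = √240920 ≈ 490.8 → 491 mm
Long side: √(897 · 537) = √481689 ≈ 694.0 → 694 mm

491 × 694 mm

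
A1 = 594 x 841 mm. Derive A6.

105 × 148 mm

A2: ⌊841/2⌋ × 594 = 420 × 594 mm
A3: ⌊594/2⌋ × 420 = 297 × 420 mm
A4: ⌊420/2⌋ × 297 = 210 × 297 mm
A5: ⌊297/2⌋ × 210 = 148 × 210 mm
A6: ⌊210/2⌋ × 148 = 105 × 148 mm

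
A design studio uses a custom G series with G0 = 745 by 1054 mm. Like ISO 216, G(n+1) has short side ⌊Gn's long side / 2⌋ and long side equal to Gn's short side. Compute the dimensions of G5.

131 × 186 mm

G1: ⌊1054/2⌋ × 745 = 527 × 745 mm
G2: ⌊745/2⌋ × 527 = 372 × 527 mm
G3: ⌊527/2⌋ × 372 = 263 × 372 mm
G4: ⌊372/2⌋ × 263 = 186 × 263 mm
G5: ⌊263/2⌋ × 186 = 131 × 186 mm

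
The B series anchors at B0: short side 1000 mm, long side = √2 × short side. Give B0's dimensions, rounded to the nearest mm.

1000 × 1414 mm

Short side = 1000 mm; long side = 1000√2 ≈ 1414.2 mm.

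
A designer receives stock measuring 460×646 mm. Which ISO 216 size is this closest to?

Aspect ratio 646/460 ≈ 1.404 — close to the ISO √2 ≈ 1.414.
In the C-series (envelope sizes, between A and B): C2 = 458 × 648 mm.
Off by 4 mm total — nearest standard size.

C2 (458 × 648 mm)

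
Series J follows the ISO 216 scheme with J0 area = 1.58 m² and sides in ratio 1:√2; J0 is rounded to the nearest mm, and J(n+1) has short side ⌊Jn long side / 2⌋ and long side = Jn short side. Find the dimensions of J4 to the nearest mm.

264 × 373 mm

Let J0's short side be w mm. w · w√2 = 1.58 m² = 1,580,000 mm², so w ≈ 1057.0 mm and w√2 ≈ 1494.8 mm → J0 = 1057 × 1495 mm.
J1: ⌊1495/2⌋ × 1057 = 747 × 1057 mm
J2: ⌊1057/2⌋ × 747 = 528 × 747 mm
J3: ⌊747/2⌋ × 528 = 373 × 528 mm
J4: ⌊528/2⌋ × 373 = 264 × 373 mm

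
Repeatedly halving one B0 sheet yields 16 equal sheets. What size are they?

B4

16 = 2^4, so 4 halving steps.
B0 → B1 → … → B4 after 4 steps.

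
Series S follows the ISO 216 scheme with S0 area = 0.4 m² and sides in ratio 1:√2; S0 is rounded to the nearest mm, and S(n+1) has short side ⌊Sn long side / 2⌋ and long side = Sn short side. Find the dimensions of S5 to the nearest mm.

Let S0's short side be w mm. w · w√2 = 0.4 m² = 400,000 mm², so w ≈ 531.8 mm and w√2 ≈ 752.1 mm → S0 = 532 × 752 mm.
S1: ⌊752/2⌋ × 532 = 376 × 532 mm
S2: ⌊532/2⌋ × 376 = 266 × 376 mm
S3: ⌊376/2⌋ × 266 = 188 × 266 mm
S4: ⌊266/2⌋ × 188 = 133 × 188 mm
S5: ⌊188/2⌋ × 133 = 94 × 133 mm

94 × 133 mm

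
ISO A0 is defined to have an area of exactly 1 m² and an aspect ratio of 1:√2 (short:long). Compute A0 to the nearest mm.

Let the short side be w mm. Then the long side is w√2 and w · w√2 = 10⁶ mm².
w² = 10⁶/√2, so w = 1000 / 2^(1/4) ≈ 840.9 mm; long side = 1000 · 2^(1/4) ≈ 1189.2 mm.

841 × 1189 mm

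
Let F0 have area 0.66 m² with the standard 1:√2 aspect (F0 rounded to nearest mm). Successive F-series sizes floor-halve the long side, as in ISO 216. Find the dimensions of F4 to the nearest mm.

170 × 241 mm

Let F0's short side be w mm. w · w√2 = 0.66 m² = 660,000 mm², so w ≈ 683.1 mm and w√2 ≈ 966.1 mm → F0 = 683 × 966 mm.
F1: ⌊966/2⌋ × 683 = 483 × 683 mm
F2: ⌊683/2⌋ × 483 = 341 × 483 mm
F3: ⌊483/2⌋ × 341 = 241 × 341 mm
F4: ⌊341/2⌋ × 241 = 170 × 241 mm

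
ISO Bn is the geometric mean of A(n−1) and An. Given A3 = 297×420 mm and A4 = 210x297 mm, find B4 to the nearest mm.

250 × 353 mm

Short side: √(297 · 210) = √62370 ≈ 249.7 → 250 mm
Long side: √(420 · 297) = √124740 ≈ 353.2 → 353 mm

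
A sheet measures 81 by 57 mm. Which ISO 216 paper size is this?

Aspect ratio 81/57 ≈ 1.421 — close to the ISO √2 ≈ 1.414.
In the C-series (envelope sizes, between A and B): C8 = 57 × 81 mm.

C8 (57 × 81 mm)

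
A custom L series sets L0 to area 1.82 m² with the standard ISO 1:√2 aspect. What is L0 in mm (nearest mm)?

1134 × 1604 mm

Let the short side be w mm. Then w · w√2 = 1.82 m² = 1,820,000 mm².
w² = 1,820,000/√2, so w ≈ 1134.4 mm; long side = w√2 ≈ 1604.3 mm.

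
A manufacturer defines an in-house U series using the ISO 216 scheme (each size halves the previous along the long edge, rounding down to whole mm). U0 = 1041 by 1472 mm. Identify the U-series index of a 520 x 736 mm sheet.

U0: 1041 × 1472 mm
U1: 736 × 1041 mm
U2: 520 × 736 mm
U3: 368 × 520 mm
→ matches U2.

U2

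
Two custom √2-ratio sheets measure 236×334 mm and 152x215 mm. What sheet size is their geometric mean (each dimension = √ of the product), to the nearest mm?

Short side: √(236 · 152) = √35872 ≈ 189.4 → 189 mm
Long side: √(334 · 215) = √71810 ≈ 268.0 → 268 mm

189 × 268 mm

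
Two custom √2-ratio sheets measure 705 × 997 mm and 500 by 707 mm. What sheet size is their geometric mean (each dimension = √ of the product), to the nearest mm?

594 × 840 mm

Short side: √(705 · 500) = √352500 ≈ 593.7 → 594 mm
Long side: √(997 · 707) = √704879 ≈ 839.6 → 840 mm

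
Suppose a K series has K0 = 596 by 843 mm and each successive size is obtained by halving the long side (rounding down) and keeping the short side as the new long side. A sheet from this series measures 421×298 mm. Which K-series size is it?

K0: 596 × 843 mm
K1: 421 × 596 mm
K2: 298 × 421 mm
K3: 210 × 298 mm
→ matches K2.

K2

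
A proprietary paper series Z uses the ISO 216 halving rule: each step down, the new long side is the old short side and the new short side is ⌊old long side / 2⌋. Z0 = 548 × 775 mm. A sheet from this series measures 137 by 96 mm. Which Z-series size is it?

Z5

Z0: 548 × 775 mm
Z1: 387 × 548 mm
Z2: 274 × 387 mm
Z3: 193 × 274 mm
Z4: 137 × 193 mm
Z5: 96 × 137 mm
Z6: 68 × 96 mm
→ matches Z5.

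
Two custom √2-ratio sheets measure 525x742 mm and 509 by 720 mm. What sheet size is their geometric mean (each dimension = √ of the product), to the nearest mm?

Short side: √(525 · 509) = √267225 ≈ 516.9 → 517 mm
Long side: √(742 · 720) = √534240 ≈ 730.9 → 731 mm

517 × 731 mm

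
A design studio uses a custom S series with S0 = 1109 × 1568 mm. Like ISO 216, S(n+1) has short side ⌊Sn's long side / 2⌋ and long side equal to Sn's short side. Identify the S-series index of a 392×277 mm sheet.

S4

S0: 1109 × 1568 mm
S1: 784 × 1109 mm
S2: 554 × 784 mm
S3: 392 × 554 mm
S4: 277 × 392 mm
S5: 196 × 277 mm
→ matches S4.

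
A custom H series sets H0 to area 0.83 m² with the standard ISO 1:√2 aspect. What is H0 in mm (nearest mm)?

766 × 1083 mm

Let the short side be w mm. Then w · w√2 = 0.83 m² = 830,000 mm².
w² = 830,000/√2, so w ≈ 766.1 mm; long side = w√2 ≈ 1083.4 mm.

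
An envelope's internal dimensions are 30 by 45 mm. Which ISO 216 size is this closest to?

Aspect ratio 45/30 ≈ 1.500 (ISO target is √2 ≈ 1.414).
In the B-series (B0 = 1000 × 1414 mm): B10 = 31 × 44 mm.
Off by 2 mm total — nearest standard size.

B10 (31 × 44 mm)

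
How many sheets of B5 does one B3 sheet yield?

B3 = 353 × 500 mm; B5 = 176 × 250 mm.
Each halving step doubles the count; 2 steps from B3 to B5.
2^2 = 4.

4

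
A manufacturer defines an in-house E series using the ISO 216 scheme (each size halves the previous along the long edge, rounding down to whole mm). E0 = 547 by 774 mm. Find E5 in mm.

E1: ⌊774/2⌋ × 547 = 387 × 547 mm
E2: ⌊547/2⌋ × 387 = 273 × 387 mm
E3: ⌊387/2⌋ × 273 = 193 × 273 mm
E4: ⌊273/2⌋ × 193 = 136 × 193 mm
E5: ⌊193/2⌋ × 136 = 96 × 136 mm

96 × 136 mm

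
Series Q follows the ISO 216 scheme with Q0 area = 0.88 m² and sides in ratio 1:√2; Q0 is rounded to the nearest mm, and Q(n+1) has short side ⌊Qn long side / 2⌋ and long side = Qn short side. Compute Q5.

139 × 197 mm

Let Q0's short side be w mm. w · w√2 = 0.88 m² = 880,000 mm², so w ≈ 788.8 mm and w√2 ≈ 1115.6 mm → Q0 = 789 × 1116 mm.
Q1: ⌊1116/2⌋ × 789 = 558 × 789 mm
Q2: ⌊789/2⌋ × 558 = 394 × 558 mm
Q3: ⌊558/2⌋ × 394 = 279 × 394 mm
Q4: ⌊394/2⌋ × 279 = 197 × 279 mm
Q5: ⌊279/2⌋ × 197 = 139 × 197 mm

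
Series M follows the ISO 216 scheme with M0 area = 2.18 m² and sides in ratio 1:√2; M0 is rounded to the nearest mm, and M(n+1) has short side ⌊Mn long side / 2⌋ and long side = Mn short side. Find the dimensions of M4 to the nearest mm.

Let M0's short side be w mm. w · w√2 = 2.18 m² = 2,180,000 mm², so w ≈ 1241.6 mm and w√2 ≈ 1755.8 mm → M0 = 1242 × 1756 mm.
M1: ⌊1756/2⌋ × 1242 = 878 × 1242 mm
M2: ⌊1242/2⌋ × 878 = 621 × 878 mm
M3: ⌊878/2⌋ × 621 = 439 × 621 mm
M4: ⌊621/2⌋ × 439 = 310 × 439 mm

310 × 439 mm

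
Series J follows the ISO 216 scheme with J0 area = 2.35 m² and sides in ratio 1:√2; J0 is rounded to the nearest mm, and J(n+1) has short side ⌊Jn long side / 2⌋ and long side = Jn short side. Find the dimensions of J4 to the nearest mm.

Let J0's short side be w mm. w · w√2 = 2.35 m² = 2,350,000 mm², so w ≈ 1289.1 mm and w√2 ≈ 1823.0 mm → J0 = 1289 × 1823 mm.
J1: ⌊1823/2⌋ × 1289 = 911 × 1289 mm
J2: ⌊1289/2⌋ × 911 = 644 × 911 mm
J3: ⌊911/2⌋ × 644 = 455 × 644 mm
J4: ⌊644/2⌋ × 455 = 322 × 455 mm

322 × 455 mm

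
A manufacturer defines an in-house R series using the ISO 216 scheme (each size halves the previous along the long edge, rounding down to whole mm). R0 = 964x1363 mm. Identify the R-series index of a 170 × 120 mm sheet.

R6

R0: 964 × 1363 mm
R1: 681 × 964 mm
R2: 482 × 681 mm
R3: 340 × 482 mm
R4: 241 × 340 mm
R5: 170 × 241 mm
R6: 120 × 170 mm
R7: 85 × 120 mm
→ matches R6.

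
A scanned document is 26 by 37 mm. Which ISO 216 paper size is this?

Aspect ratio 37/26 ≈ 1.423 — close to the ISO √2 ≈ 1.414.
In the A-series (A0 area = 1 m²): A10 = 26 × 37 mm.

A10 (26 × 37 mm)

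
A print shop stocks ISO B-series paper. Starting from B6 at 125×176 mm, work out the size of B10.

B7: ⌊176/2⌋ × 125 = 88 × 125 mm
B8: ⌊125/2⌋ × 88 = 62 × 88 mm
B9: ⌊88/2⌋ × 62 = 44 × 62 mm
B10: ⌊62/2⌋ × 44 = 31 × 44 mm

31 × 44 mm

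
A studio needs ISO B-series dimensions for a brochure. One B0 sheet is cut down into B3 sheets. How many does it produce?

Each ISO step halves the sheet: 1 × B0 → 2 × B1 → 4 × B2 → 8 × B3
From B0 to B3 is 3 halving steps: 2^3 = 8.

8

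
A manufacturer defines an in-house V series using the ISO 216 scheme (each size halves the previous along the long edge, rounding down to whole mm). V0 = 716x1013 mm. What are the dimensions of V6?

V1: ⌊1013/2⌋ × 716 = 506 × 716 mm
V2: ⌊716/2⌋ × 506 = 358 × 506 mm
V3: ⌊506/2⌋ × 358 = 253 × 358 mm
V4: ⌊358/2⌋ × 253 = 179 × 253 mm
V5: ⌊253/2⌋ × 179 = 126 × 179 mm
V6: ⌊179/2⌋ × 126 = 89 × 126 mm

89 × 126 mm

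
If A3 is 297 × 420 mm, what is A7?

74 × 105 mm

A4: ⌊420/2⌋ × 297 = 210 × 297 mm
A5: ⌊297/2⌋ × 210 = 148 × 210 mm
A6: ⌊210/2⌋ × 148 = 105 × 148 mm
A7: ⌊148/2⌋ × 105 = 74 × 105 mm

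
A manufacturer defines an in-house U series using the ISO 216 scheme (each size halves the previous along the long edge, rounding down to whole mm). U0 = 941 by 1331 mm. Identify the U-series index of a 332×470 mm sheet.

U0: 941 × 1331 mm
U1: 665 × 941 mm
U2: 470 × 665 mm
U3: 332 × 470 mm
U4: 235 × 332 mm
→ matches U3.

U3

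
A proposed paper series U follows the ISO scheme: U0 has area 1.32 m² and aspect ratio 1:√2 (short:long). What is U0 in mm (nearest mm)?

966 × 1366 mm

Let the short side be w mm. Then w · w√2 = 1.32 m² = 1,320,000 mm².
w² = 1,320,000/√2, so w ≈ 966.1 mm; long side = w√2 ≈ 1366.3 mm.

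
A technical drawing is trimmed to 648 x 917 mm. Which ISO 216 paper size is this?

Aspect ratio 917/648 ≈ 1.415 — close to the ISO √2 ≈ 1.414.
In the C-series (envelope sizes, between A and B): C1 = 648 × 917 mm.

C1 (648 × 917 mm)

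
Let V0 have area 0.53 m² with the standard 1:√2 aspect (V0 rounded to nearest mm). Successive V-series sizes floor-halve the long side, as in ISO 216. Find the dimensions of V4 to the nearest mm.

153 × 216 mm

Let V0's short side be w mm. w · w√2 = 0.53 m² = 530,000 mm², so w ≈ 612.2 mm and w√2 ≈ 865.8 mm → V0 = 612 × 866 mm.
V1: ⌊866/2⌋ × 612 = 433 × 612 mm
V2: ⌊612/2⌋ × 433 = 306 × 433 mm
V3: ⌊433/2⌋ × 306 = 216 × 306 mm
V4: ⌊306/2⌋ × 216 = 153 × 216 mm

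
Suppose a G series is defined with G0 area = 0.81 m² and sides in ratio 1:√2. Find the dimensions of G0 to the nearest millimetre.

Let the short side be w mm. Then w · w√2 = 0.81 m² = 810,000 mm².
w² = 810,000/√2, so w ≈ 756.8 mm; long side = w√2 ≈ 1070.3 mm.

757 × 1070 mm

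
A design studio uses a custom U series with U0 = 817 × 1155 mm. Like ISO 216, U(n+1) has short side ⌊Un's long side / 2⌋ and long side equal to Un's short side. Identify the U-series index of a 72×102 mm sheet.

U0: 817 × 1155 mm
U1: 577 × 817 mm
U2: 408 × 577 mm
U3: 288 × 408 mm
U4: 204 × 288 mm
U5: 144 × 204 mm
U6: 102 × 144 mm
U7: 72 × 102 mm
U8: 51 × 72 mm
→ matches U7.

U7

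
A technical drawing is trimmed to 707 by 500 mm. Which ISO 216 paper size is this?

B2 (500 × 707 mm)

Aspect ratio 707/500 ≈ 1.414 — close to the ISO √2 ≈ 1.414.
In the B-series (B0 = 1000 × 1414 mm): B2 = 500 × 707 mm.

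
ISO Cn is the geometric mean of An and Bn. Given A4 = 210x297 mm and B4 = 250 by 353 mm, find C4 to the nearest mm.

Short side: √(210 · 250) = √52500 ≈ 229.1 → 229 mm
Long side: √(297 · 353) = √104841 ≈ 323.8 → 324 mm

229 × 324 mm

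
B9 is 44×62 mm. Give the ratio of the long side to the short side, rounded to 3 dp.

1.409

62 / 44 = 1.409
ISO 216 targets √2 ≈ 1.414; the -0.005 deviation is from mm rounding.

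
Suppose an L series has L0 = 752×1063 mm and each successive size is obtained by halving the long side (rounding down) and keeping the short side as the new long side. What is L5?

L1: ⌊1063/2⌋ × 752 = 531 × 752 mm
L2: ⌊752/2⌋ × 531 = 376 × 531 mm
L3: ⌊531/2⌋ × 376 = 265 × 376 mm
L4: ⌊376/2⌋ × 265 = 188 × 265 mm
L5: ⌊265/2⌋ × 188 = 132 × 188 mm

132 × 188 mm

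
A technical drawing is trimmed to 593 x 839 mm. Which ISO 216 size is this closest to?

A1 (594 × 841 mm)

Aspect ratio 839/593 ≈ 1.415 — close to the ISO √2 ≈ 1.414.
In the A-series (A0 area = 1 m²): A1 = 594 × 841 mm.
Off by 3 mm total — nearest standard size.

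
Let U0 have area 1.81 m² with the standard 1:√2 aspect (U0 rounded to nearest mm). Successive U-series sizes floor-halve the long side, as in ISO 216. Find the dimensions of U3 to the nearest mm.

400 × 565 mm

Let U0's short side be w mm. w · w√2 = 1.81 m² = 1,810,000 mm², so w ≈ 1131.3 mm and w√2 ≈ 1599.9 mm → U0 = 1131 × 1600 mm.
U1: ⌊1600/2⌋ × 1131 = 800 × 1131 mm
U2: ⌊1131/2⌋ × 800 = 565 × 800 mm
U3: ⌊800/2⌋ × 565 = 400 × 565 mm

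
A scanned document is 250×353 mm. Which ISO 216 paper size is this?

B4 (250 × 353 mm)

Aspect ratio 353/250 ≈ 1.412 — close to the ISO √2 ≈ 1.414.
In the B-series (B0 = 1000 × 1414 mm): B4 = 250 × 353 mm.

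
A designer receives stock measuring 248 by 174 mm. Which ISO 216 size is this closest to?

B5 (176 × 250 mm)

Aspect ratio 248/174 ≈ 1.425 — close to the ISO √2 ≈ 1.414.
In the B-series (B0 = 1000 × 1414 mm): B5 = 176 × 250 mm.
Off by 4 mm total — nearest standard size.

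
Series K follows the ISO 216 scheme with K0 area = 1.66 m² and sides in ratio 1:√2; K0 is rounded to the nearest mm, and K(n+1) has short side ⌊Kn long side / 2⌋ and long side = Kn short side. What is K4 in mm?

270 × 383 mm

Let K0's short side be w mm. w · w√2 = 1.66 m² = 1,660,000 mm², so w ≈ 1083.4 mm and w√2 ≈ 1532.2 mm → K0 = 1083 × 1532 mm.
K1: ⌊1532/2⌋ × 1083 = 766 × 1083 mm
K2: ⌊1083/2⌋ × 766 = 541 × 766 mm
K3: ⌊766/2⌋ × 541 = 383 × 541 mm
K4: ⌊541/2⌋ × 383 = 270 × 383 mm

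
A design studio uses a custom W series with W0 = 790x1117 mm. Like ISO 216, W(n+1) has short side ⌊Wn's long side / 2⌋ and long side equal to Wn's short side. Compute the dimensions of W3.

W1: ⌊1117/2⌋ × 790 = 558 × 790 mm
W2: ⌊790/2⌋ × 558 = 395 × 558 mm
W3: ⌊558/2⌋ × 395 = 279 × 395 mm

279 × 395 mm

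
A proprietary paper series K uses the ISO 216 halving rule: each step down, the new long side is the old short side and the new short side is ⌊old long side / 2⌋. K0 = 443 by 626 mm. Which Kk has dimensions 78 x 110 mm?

K0: 443 × 626 mm
K1: 313 × 443 mm
K2: 221 × 313 mm
K3: 156 × 221 mm
K4: 110 × 156 mm
K5: 78 × 110 mm
K6: 55 × 78 mm
→ matches K5.

K5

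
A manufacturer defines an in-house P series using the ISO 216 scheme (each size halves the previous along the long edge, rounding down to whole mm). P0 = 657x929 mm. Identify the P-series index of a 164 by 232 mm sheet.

P0: 657 × 929 mm
P1: 464 × 657 mm
P2: 328 × 464 mm
P3: 232 × 328 mm
P4: 164 × 232 mm
P5: 116 × 164 mm
→ matches P4.

P4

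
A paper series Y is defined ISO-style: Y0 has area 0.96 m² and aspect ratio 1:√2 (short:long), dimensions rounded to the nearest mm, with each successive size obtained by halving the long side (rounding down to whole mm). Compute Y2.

Let Y0's short side be w mm. w · w√2 = 0.96 m² = 960,000 mm², so w ≈ 823.9 mm and w√2 ≈ 1165.2 mm → Y0 = 824 × 1165 mm.
Y1: ⌊1165/2⌋ × 824 = 582 × 824 mm
Y2: ⌊824/2⌋ × 582 = 412 × 582 mm

412 × 582 mm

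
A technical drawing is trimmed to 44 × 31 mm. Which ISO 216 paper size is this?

Aspect ratio 44/31 ≈ 1.419 — close to the ISO √2 ≈ 1.414.
In the B-series (B0 = 1000 × 1414 mm): B10 = 31 × 44 mm.

B10 (31 × 44 mm)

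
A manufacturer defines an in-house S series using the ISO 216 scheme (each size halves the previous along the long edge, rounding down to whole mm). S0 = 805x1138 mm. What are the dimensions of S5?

142 × 201 mm

S1: ⌊1138/2⌋ × 805 = 569 × 805 mm
S2: ⌊805/2⌋ × 569 = 402 × 569 mm
S3: ⌊569/2⌋ × 402 = 284 × 402 mm
S4: ⌊402/2⌋ × 284 = 201 × 284 mm
S5: ⌊284/2⌋ × 201 = 142 × 201 mm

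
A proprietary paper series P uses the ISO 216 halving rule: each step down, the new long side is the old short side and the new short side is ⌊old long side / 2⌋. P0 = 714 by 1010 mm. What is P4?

P1: ⌊1010/2⌋ × 714 = 505 × 714 mm
P2: ⌊714/2⌋ × 505 = 357 × 505 mm
P3: ⌊505/2⌋ × 357 = 252 × 357 mm
P4: ⌊357/2⌋ × 252 = 178 × 252 mm

178 × 252 mm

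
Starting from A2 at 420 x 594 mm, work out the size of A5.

A3: ⌊594/2⌋ × 420 = 297 × 420 mm
A4: ⌊420/2⌋ × 297 = 210 × 297 mm
A5: ⌊297/2⌋ × 210 = 148 × 210 mm

148 × 210 mm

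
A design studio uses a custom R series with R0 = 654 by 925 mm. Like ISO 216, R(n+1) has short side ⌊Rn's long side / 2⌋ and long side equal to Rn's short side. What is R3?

231 × 327 mm

R1: ⌊925/2⌋ × 654 = 462 × 654 mm
R2: ⌊654/2⌋ × 462 = 327 × 462 mm
R3: ⌊462/2⌋ × 327 = 231 × 327 mm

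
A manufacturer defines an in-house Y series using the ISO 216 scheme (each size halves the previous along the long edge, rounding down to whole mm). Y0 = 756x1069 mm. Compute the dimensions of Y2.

378 × 534 mm

Y1: ⌊1069/2⌋ × 756 = 534 × 756 mm
Y2: ⌊756/2⌋ × 534 = 378 × 534 mm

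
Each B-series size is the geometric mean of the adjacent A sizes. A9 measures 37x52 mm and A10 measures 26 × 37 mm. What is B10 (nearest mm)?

Short side: √(37 · 26) = √962 ≈ 31.0 → 31 mm
Long side: √(52 · 37) = √1924 ≈ 43.9 → 44 mm

31 × 44 mm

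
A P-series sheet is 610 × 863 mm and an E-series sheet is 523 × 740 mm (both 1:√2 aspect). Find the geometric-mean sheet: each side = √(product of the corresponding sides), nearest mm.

Short side: √(610 · 523) = √319030 ≈ 564.8 → 565 mm
Long side: √(863 · 740) = √638620 ≈ 799.1 → 799 mm

565 × 799 mm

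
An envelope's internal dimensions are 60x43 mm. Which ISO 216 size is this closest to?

Aspect ratio 60/43 ≈ 1.395 (ISO target is √2 ≈ 1.414).
In the B-series (B0 = 1000 × 1414 mm): B9 = 44 × 62 mm.
Off by 3 mm total — nearest standard size.

B9 (44 × 62 mm)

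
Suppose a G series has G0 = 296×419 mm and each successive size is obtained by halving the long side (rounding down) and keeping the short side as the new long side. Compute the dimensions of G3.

G1: ⌊419/2⌋ × 296 = 209 × 296 mm
G2: ⌊296/2⌋ × 209 = 148 × 209 mm
G3: ⌊209/2⌋ × 148 = 104 × 148 mm

104 × 148 mm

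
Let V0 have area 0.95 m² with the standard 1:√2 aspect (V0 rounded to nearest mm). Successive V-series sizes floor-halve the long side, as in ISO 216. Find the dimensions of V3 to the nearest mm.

Let V0's short side be w mm. w · w√2 = 0.95 m² = 950,000 mm², so w ≈ 819.6 mm and w√2 ≈ 1159.1 mm → V0 = 820 × 1159 mm.
V1: ⌊1159/2⌋ × 820 = 579 × 820 mm
V2: ⌊820/2⌋ × 579 = 410 × 579 mm
V3: ⌊579/2⌋ × 410 = 289 × 410 mm

289 × 410 mm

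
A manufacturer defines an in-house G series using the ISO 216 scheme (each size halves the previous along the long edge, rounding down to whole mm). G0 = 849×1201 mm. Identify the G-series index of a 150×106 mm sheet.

G0: 849 × 1201 mm
G1: 600 × 849 mm
G2: 424 × 600 mm
G3: 300 × 424 mm
G4: 212 × 300 mm
G5: 150 × 212 mm
G6: 106 × 150 mm
G7: 75 × 106 mm
→ matches G6.

G6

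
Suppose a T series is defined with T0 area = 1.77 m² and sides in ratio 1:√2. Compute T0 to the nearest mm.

Let the short side be w mm. Then w · w√2 = 1.77 m² = 1,770,000 mm².
w² = 1,770,000/√2, so w ≈ 1118.7 mm; long side = w√2 ≈ 1582.1 mm.

1119 × 1582 mm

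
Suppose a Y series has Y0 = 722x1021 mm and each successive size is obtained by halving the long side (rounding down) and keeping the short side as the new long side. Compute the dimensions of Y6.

Y1 = 510 × 722 mm (from Y0 by 1 halving).
Y2: ⌊722/2⌋ × 510 = 361 × 510 mm
Y3: ⌊510/2⌋ × 361 = 255 × 361 mm
Y4: ⌊361/2⌋ × 255 = 180 × 255 mm
Y5: ⌊255/2⌋ × 180 = 127 × 180 mm
Y6: ⌊180/2⌋ × 127 = 90 × 127 mm

90 × 127 mm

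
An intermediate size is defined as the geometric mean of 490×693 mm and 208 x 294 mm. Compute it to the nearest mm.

Short side: √(490 · 208) = √101920 ≈ 319.2 → 319 mm
Long side: √(693 · 294) = √203742 ≈ 451.4 → 451 mm

319 × 451 mm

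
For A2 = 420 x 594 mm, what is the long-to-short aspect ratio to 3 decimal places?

594 / 420 = 1.414
Matches √2 ≈ 1.414 — the ISO 216 defining ratio.

1.414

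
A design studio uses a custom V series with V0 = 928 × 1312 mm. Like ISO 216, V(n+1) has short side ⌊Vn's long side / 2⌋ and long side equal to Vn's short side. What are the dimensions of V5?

V1: ⌊1312/2⌋ × 928 = 656 × 928 mm
V2: ⌊928/2⌋ × 656 = 464 × 656 mm
V3: ⌊656/2⌋ × 464 = 328 × 464 mm
V4: ⌊464/2⌋ × 328 = 232 × 328 mm
V5: ⌊328/2⌋ × 232 = 164 × 232 mm

164 × 232 mm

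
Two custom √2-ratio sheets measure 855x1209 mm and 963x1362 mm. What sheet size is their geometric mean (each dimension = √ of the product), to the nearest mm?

Short side: √(855 · 963) = √823365 ≈ 907.4 → 907 mm
Long side: √(1209 · 1362) = √1646658 ≈ 1283.2 → 1283 mm

907 × 1283 mm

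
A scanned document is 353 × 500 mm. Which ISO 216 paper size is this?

Aspect ratio 500/353 ≈ 1.416 — close to the ISO √2 ≈ 1.414.
In the B-series (B0 = 1000 × 1414 mm): B3 = 353 × 500 mm.

B3 (353 × 500 mm)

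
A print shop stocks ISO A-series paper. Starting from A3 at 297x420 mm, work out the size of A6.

105 × 148 mm

A4: ⌊420/2⌋ × 297 = 210 × 297 mm
A5: ⌊297/2⌋ × 210 = 148 × 210 mm
A6: ⌊210/2⌋ × 148 = 105 × 148 mm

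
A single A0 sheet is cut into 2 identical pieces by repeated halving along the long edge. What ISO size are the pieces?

A1

2 = 2^1, so 1 halving step.
A0 → A1 → … → A1 after 1 step.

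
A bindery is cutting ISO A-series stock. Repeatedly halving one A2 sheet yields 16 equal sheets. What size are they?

A6

16 = 2^4, so 4 halving steps.
A2 → A3 → … → A6 after 4 steps.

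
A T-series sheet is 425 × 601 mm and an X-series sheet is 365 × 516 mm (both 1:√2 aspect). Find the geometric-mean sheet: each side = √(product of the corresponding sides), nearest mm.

Short side: √(425 · 365) = √155125 ≈ 393.9 → 394 mm
Long side: √(601 · 516) = √310116 ≈ 556.9 → 557 mm

394 × 557 mm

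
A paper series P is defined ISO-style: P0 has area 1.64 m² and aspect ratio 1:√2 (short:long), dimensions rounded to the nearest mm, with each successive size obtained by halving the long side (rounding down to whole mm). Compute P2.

538 × 761 mm

Let P0's short side be w mm. w · w√2 = 1.64 m² = 1,640,000 mm², so w ≈ 1076.9 mm and w√2 ≈ 1522.9 mm → P0 = 1077 × 1523 mm.
P1: ⌊1523/2⌋ × 1077 = 761 × 1077 mm
P2: ⌊1077/2⌋ × 761 = 538 × 761 mm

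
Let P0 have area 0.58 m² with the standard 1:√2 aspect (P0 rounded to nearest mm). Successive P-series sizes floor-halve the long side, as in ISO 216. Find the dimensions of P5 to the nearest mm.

113 × 160 mm

Let P0's short side be w mm. w · w√2 = 0.58 m² = 580,000 mm², so w ≈ 640.4 mm and w√2 ≈ 905.7 mm → P0 = 640 × 906 mm.
P1: ⌊906/2⌋ × 640 = 453 × 640 mm
P2: ⌊640/2⌋ × 453 = 320 × 453 mm
P3: ⌊453/2⌋ × 320 = 226 × 320 mm
P4: ⌊320/2⌋ × 226 = 160 × 226 mm
P5: ⌊226/2⌋ × 160 = 113 × 160 mm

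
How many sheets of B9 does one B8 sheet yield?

2

Each ISO step halves the sheet: 1 × B8 → 2 × B9
From B8 to B9 is 1 halving step: 2^1 = 2.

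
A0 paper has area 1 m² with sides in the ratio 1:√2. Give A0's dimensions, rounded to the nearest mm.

Let the short side be w mm. Then the long side is w√2 and w · w√2 = 10⁶ mm².
w² = 10⁶/√2, so w = 1000 / 2^(1/4) ≈ 840.9 mm; long side = 1000 · 2^(1/4) ≈ 1189.2 mm.

841 × 1189 mm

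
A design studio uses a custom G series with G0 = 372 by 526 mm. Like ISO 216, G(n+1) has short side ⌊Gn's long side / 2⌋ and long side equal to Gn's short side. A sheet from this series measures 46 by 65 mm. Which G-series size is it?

G6

G0: 372 × 526 mm
G1: 263 × 372 mm
G2: 186 × 263 mm
G3: 131 × 186 mm
G4: 93 × 131 mm
G5: 65 × 93 mm
G6: 46 × 65 mm
G7: 32 × 46 mm
→ matches G6.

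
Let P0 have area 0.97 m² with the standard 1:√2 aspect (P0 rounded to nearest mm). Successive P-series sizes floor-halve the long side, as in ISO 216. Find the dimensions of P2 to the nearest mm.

414 × 585 mm

Let P0's short side be w mm. w · w√2 = 0.97 m² = 970,000 mm², so w ≈ 828.2 mm and w√2 ≈ 1171.2 mm → P0 = 828 × 1171 mm.
P1: ⌊1171/2⌋ × 828 = 585 × 828 mm
P2: ⌊828/2⌋ × 585 = 414 × 585 mm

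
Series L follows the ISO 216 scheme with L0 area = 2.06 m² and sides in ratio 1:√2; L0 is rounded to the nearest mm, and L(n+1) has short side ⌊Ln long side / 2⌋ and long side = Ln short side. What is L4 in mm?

301 × 426 mm

Let L0's short side be w mm. w · w√2 = 2.06 m² = 2,060,000 mm², so w ≈ 1206.9 mm and w√2 ≈ 1706.8 mm → L0 = 1207 × 1707 mm.
L1: ⌊1707/2⌋ × 1207 = 853 × 1207 mm
L2: ⌊1207/2⌋ × 853 = 603 × 853 mm
L3: ⌊853/2⌋ × 603 = 426 × 603 mm
L4: ⌊603/2⌋ × 426 = 301 × 426 mm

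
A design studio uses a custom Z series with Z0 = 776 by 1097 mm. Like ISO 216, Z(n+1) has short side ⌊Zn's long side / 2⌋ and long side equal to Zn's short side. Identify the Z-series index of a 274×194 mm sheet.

Z0: 776 × 1097 mm
Z1: 548 × 776 mm
Z2: 388 × 548 mm
Z3: 274 × 388 mm
Z4: 194 × 274 mm
Z5: 137 × 194 mm
→ matches Z4.

Z4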